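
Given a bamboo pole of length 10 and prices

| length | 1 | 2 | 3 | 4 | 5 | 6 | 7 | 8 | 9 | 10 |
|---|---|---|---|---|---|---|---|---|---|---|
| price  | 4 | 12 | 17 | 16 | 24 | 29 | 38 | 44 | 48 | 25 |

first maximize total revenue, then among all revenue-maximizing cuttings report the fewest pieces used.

5

Consider every possible first cut. r[k] is the best of p[i]+r[k−i] over all sellable i≤k.
r[1] = 4
r[2] = 12
r[3] = 17
r[4] = 24  (first piece 2, then r[2]=12)
r[5] = 29  (first piece 2, then r[3]=17)
r[6] = 36  (first piece 2, then r[4]=24)
r[7] = 41  (first piece 2, then r[5]=29)
r[8] = 48  (first piece 2, then r[6]=36)
r[9] = 53  (first piece 2, then r[7]=41)
r[10] = 60  (first piece 2, then r[8]=48)
Maximum revenue is $60.
Now minimize piece count subject to staying optimal: for each k, pieces[k] = 1 + min over i with p[i]+r[k−i]=r[k] of pieces[k−i].
pieces[7] = 3
pieces[8] = 4
pieces[9] = 4
pieces[10] = 5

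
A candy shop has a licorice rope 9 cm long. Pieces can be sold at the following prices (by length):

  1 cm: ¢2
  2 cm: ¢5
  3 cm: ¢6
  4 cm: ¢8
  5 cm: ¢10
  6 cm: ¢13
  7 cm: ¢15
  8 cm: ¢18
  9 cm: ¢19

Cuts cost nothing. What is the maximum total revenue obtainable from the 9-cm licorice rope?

22

Build v[k] bottom-up: v[k] = max over allowed piece i of (p[i] + v[k−i]).
v[1] = 2
v[2] = 5
v[3] = 7  (first piece 1, then v[2]=5)
v[4] = 10  (first piece 2, then v[2]=5)
v[5] = 12  (first piece 1, then v[4]=10)
v[6] = 15  (first piece 2, then v[4]=10)
v[7] = 17  (first piece 1, then v[6]=15)
v[8] = 20  (first piece 2, then v[6]=15)
v[9] = 22  (first piece 1, then v[8]=20)
One optimal cutting: 2 + 2 + 2 + 2 + 1 → ¢5 + ¢5 + ¢5 + ¢5 + ¢2 = ¢22.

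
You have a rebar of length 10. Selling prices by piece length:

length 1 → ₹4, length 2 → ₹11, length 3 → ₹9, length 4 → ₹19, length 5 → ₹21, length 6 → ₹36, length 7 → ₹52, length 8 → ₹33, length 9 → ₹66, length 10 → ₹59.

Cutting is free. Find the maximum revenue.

Build best[k] bottom-up: best[k] = max over allowed piece i of (p[i] + best[k−i]).
best[1] = 4
best[2] = max(4+4, 11+0) = 11
best[3] = max(4+11, 11+4, 9+0) = 15
best[4] = max(4+15, 11+11, 9+4, 19+0) = 22
best[5] = max(4+22, 11+15, 9+11, 19+4, 21+0) = 26
best[6] = max(4+26, 11+22, 9+15, 19+11, 21+4, 36+0) = 36
best[7] = max(4+36, 11+26, 9+22, …, 36+4, 52+0) = 52
best[8] = max(4+52, 11+36, 9+26, …, 52+4, 33+0) = 56
best[9] = max(4+56, 11+52, 9+36, …, 33+4, 66+0) = 66
best[10] = max(4+66, 11+56, 9+52, …, 66+4, 59+0) = 70
One optimal cutting: 9 + 1 → ₹66 + ₹4 = ₹70.

70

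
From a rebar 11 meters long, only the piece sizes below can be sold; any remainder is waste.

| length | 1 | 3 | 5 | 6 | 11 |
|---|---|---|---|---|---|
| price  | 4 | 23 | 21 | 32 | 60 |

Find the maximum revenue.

77

Let r[k] be the best obtainable value from length k. For each k, try every first piece i and keep the best of price[i] + r[k−i].
r[1] = 4
r[2] = 8  (first piece 1, then r[1]=4)
r[3] = 23
r[4] = 27  (first piece 1, then r[3]=23)
r[5] = 31  (first piece 1, then r[4]=27)
r[6] = 46  (first piece 3, then r[3]=23)
r[7] = 50  (first piece 1, then r[6]=46)
r[8] = 54  (first piece 1, then r[7]=50)
r[9] = 69  (first piece 3, then r[6]=46)
r[10] = 73  (first piece 1, then r[9]=69)
r[11] = 77  (first piece 1, then r[10]=73)
One optimal cutting: 3 + 3 + 3 + 1 + 1 → ₹77.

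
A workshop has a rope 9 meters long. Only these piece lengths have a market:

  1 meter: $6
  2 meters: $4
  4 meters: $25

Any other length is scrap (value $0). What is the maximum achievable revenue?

Consider every possible first cut. best[k] is the best of p[i]+best[k−i] over all sellable i≤k.
best[1] = 6
best[2] = max(6+6, 4+0) = 12
best[3] = max(6+12, 4+6) = 18
best[4] = max(6+18, 4+12, 25+0) = 25
best[5] = max(6+25, 4+18, 25+6) = 31
best[6] = max(6+31, 4+25, 25+12) = 37
best[7] = max(6+37, 4+31, 25+18) = 43
best[8] = max(6+43, 4+37, 25+25) = 50
best[9] = max(6+50, 4+43, 25+31) = 56
One optimal cutting: 4 + 4 + 1 → $56.

56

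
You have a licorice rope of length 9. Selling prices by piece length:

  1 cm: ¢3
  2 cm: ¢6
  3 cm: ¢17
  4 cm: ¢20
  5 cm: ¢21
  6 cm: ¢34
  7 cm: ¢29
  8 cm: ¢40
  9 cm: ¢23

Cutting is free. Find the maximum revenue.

Build best[k] bottom-up: best[k] = max over allowed piece i of (p[i] + best[k−i]).
best[1] = 3
best[2] = 6  (first piece 1, then best[1]=3)
best[3] = 17
best[4] = 20  (first piece 1, then best[3]=17)
best[5] = 23  (first piece 1, then best[4]=20)
best[6] = 34  (first piece 3, then best[3]=17)
best[7] = 37  (first piece 1, then best[6]=34)
best[8] = 40  (first piece 1, then best[7]=37)
best[9] = 51  (first piece 3, then best[6]=34)
One optimal cutting: 3 + 3 + 3 → ¢17 + ¢17 + ¢17 = ¢51.

51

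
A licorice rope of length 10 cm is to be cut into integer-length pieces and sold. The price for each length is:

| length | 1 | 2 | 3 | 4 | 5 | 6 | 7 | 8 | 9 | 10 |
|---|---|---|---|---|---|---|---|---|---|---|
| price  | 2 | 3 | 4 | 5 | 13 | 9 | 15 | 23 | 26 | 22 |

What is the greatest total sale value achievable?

28

Consider every possible first cut. R[k] is the best of p[i]+R[k−i] over all sellable i≤k.
R[1] = 2
R[2] = max(2+2, 3+0) = 4
R[3] = max(2+4, 3+2, 4+0) = 6
R[4] = max(2+6, 3+4, 4+2, 5+0) = 8
R[5] = max(2+8, 3+6, 4+4, 5+2, 13+0) = 13
R[6] = max(2+13, 3+8, 4+6, 5+4, 13+2, 9+0) = 15
R[7] = max(2+15, 3+13, 4+8, …, 9+2, 15+0) = 17
R[8] = max(2+17, 3+15, 4+13, …, 15+2, 23+0) = 23
R[9] = max(2+23, 3+17, 4+15, …, 23+2, 26+0) = 26
R[10] = max(2+26, 3+23, 4+17, …, 26+2, 22+0) = 28
One optimal cutting: 9 + 1 → ¢26 + ¢2 = ¢28.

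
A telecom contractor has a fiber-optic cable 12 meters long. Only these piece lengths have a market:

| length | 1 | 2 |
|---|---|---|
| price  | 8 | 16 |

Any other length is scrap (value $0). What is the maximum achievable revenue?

Let f[k] be the best obtainable value from length k. For each k, try every first piece i and keep the best of price[i] + f[k−i].
f[1] = 8
f[2] = max(8+8, 16+0) = 16
f[3] = max(8+16, 16+8) = 24
f[4] = max(8+24, 16+16) = 32
f[5] = max(8+32, 16+24) = 40
f[6] = max(8+40, 16+32) = 48
f[7] = max(8+48, 16+40) = 56
f[8] = max(8+56, 16+48) = 64
f[9] = max(8+64, 16+56) = 72
f[10] = max(8+72, 16+64) = 80
f[11] = max(8+80, 16+72) = 88
f[12] = max(8+88, 16+80) = 96
One optimal cutting: 1 + 1 + 1 + 1 + 1 + 1 + 1 + 1 + 1 + 1 + 1 + 1 → $96.

96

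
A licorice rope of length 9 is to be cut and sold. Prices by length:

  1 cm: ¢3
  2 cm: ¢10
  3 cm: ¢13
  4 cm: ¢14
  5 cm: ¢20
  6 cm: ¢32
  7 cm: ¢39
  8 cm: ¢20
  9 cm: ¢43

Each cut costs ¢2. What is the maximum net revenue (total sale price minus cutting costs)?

Let v[k] be the best obtainable value from length k. For each k, try every first piece i and keep the best of price[i] + v[k−i] minus the 2 cut fee when i<k.
v[1] = 3
v[2] = max(3+3-2, 10+0) = 10
v[3] = max(3+10-2, 10+3-2, 13+0) = 13
v[4] = max(3+13-2, 10+10-2, 13+3-2, 14+0) = 18
v[5] = max(3+18-2, 10+13-2, 13+10-2, 14+3-2, 20+0) = 21
v[6] = max(3+21-2, 10+18-2, 13+13-2, 14+10-2, 20+3-2, 32+0) = 32
v[7] = max(3+32-2, 10+21-2, 13+18-2, …, 32+3-2, 39+0) = 39
v[8] = max(3+39-2, 10+32-2, 13+21-2, …, 39+3-2, 20+0) = 40
v[9] = max(3+40-2, 10+39-2, 13+32-2, …, 20+3-2, 43+0) = 47
One optimal plan: pieces 7 + 2 (1 cut) → ¢49 − ¢2 = ¢47.

47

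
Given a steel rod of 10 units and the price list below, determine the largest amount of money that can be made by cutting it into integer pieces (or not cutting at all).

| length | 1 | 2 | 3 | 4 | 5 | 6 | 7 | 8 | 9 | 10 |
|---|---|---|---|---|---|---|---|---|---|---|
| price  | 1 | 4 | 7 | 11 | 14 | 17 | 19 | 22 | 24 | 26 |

Let v[k] be the best obtainable value from length k. For each k, try every first piece i and keep the best of price[i] + v[k−i].
v[1] = 1
v[2] = max(1+1, 4+0) = 4
v[3] = max(1+4, 4+1, 7+0) = 7
v[4] = max(1+7, 4+4, 7+1, 11+0) = 11
v[5] = max(1+11, 4+7, 7+4, 11+1, 14+0) = 14
v[6] = max(1+14, 4+11, 7+7, 11+4, 14+1, 17+0) = 17
v[7] = max(1+17, 4+14, 7+11, …, 17+1, 19+0) = 19
v[8] = max(1+19, 4+17, 7+14, …, 19+1, 22+0) = 22
v[9] = max(1+22, 4+19, 7+17, …, 22+1, 24+0) = 25
v[10] = max(1+25, 4+22, 7+19, …, 24+1, 26+0) = 28
One optimal cutting: 6 + 4 → $17 + $11 = $28.

28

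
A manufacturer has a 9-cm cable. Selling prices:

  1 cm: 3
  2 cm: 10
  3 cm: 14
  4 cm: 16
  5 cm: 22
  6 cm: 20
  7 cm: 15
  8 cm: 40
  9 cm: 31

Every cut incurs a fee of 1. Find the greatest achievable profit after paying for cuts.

Let r[k] be the best obtainable value from length k. For each k, try every first piece i and keep the best of price[i] + r[k−i] minus the 1 cut fee when i<k.
r[1] = 3
r[2] = 10
r[3] = 14
r[4] = 19  (first piece 2, then r[2]=10)
r[5] = 23  (first piece 2, then r[3]=14)
r[6] = 28  (first piece 2, then r[4]=19)
r[7] = 32  (first piece 2, then r[5]=23)
r[8] = 40
r[9] = 42  (first piece 1, then r[8]=40)
One optimal plan: pieces 8 + 1 (1 cut) → 43 − 1 = 42.

42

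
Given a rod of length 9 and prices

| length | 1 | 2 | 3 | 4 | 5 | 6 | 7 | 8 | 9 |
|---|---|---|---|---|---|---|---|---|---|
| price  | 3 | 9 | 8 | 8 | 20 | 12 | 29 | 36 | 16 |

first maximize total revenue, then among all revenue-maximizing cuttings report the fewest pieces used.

2

Consider every possible first cut. r[k] is the best of p[i]+r[k−i] over all sellable i≤k.
r[1] = 3
r[2] = max(3+3, 9+0) = 9
r[3] = max(3+9, 9+3, 8+0) = 12
r[4] = max(3+12, 9+9, 8+3, 8+0) = 18
r[5] = max(3+18, 9+12, 8+9, 8+3, 20+0) = 21
r[6] = max(3+21, 9+18, 8+12, 8+9, 20+3, 12+0) = 27
r[7] = max(3+27, 9+21, 8+18, …, 12+3, 29+0) = 30
r[8] = max(3+30, 9+27, 8+21, …, 29+3, 36+0) = 36
r[9] = max(3+36, 9+30, 8+27, …, 36+3, 16+0) = 39
Maximum revenue is 39.
Now minimize piece count subject to staying optimal: for each k, pieces[k] = 1 + min over i with p[i]+r[k−i]=r[k] of pieces[k−i].
pieces[6] = 3
pieces[7] = 4
pieces[8] = 1
pieces[9] = 2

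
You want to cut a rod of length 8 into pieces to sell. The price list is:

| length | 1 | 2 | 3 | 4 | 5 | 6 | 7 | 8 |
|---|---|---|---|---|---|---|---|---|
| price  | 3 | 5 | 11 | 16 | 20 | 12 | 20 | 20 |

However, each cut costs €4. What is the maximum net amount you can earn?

Consider every possible first cut. net[k] is the best of p[i]+net[k−i] over all sellable i≤k, charging 4 whenever i<k.
net[1] = 3
net[2] = max(3+3-4, 5+0) = 5
net[3] = max(3+5-4, 5+3-4, 11+0) = 11
net[4] = max(3+11-4, 5+5-4, 11+3-4, 16+0) = 16
net[5] = max(3+16-4, 5+11-4, 11+5-4, 16+3-4, 20+0) = 20
net[6] = max(3+20-4, 5+16-4, 11+11-4, 16+5-4, 20+3-4, 12+0) = 19
net[7] = max(3+19-4, 5+20-4, 11+16-4, …, 12+3-4, 20+0) = 23
net[8] = max(3+23-4, 5+19-4, 11+20-4, …, 20+3-4, 20+0) = 28
One optimal plan: pieces 4 + 4 (1 cut) → €32 − €4 = €28.

28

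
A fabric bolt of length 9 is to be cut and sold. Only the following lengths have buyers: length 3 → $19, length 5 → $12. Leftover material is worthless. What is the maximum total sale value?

57

Let best[k] be the best obtainable value from length k. For each k, try every first piece i and keep the best of price[i] + best[k−i].
best[1] = 0
best[2] = 0
best[3] = 19
best[4] = 19
best[5] = max(19+0, 12+0) = 19
best[6] = max(19+19, 12+0) = 38
best[7] = max(19+19, 12+0) = 38
best[8] = max(19+19, 12+19) = 38
best[9] = max(19+38, 12+19) = 57
One optimal cutting: 3 + 3 + 3 → $57.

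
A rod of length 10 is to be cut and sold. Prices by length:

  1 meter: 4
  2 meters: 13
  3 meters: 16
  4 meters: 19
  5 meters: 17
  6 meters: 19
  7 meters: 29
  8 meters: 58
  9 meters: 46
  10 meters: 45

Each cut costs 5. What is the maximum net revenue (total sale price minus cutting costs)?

Consider every possible first cut. r[k] is the best of p[i]+r[k−i] over all sellable i≤k, charging 5 whenever i<k.
r[1] = 4
r[2] = 13
r[3] = 16
r[4] = 21  (first piece 2, then r[2]=13)
r[5] = 24  (first piece 2, then r[3]=16)
r[6] = 29  (first piece 2, then r[4]=21)
r[7] = 32  (first piece 2, then r[5]=24)
r[8] = 58
r[9] = 57  (first piece 1, then r[8]=58)
r[10] = 66  (first piece 2, then r[8]=58)
One optimal plan: pieces 8 + 2 (1 cut) → 71 − 5 = 66.

66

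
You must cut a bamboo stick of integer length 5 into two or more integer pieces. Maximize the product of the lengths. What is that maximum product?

Define f[k] = max over 1≤i<k of i · max(k−i, f[k−i]); the inner max lets the remainder stay uncut if that's better.
f[2] = 1*max(1,0) = 1*1 = 1
f[3] = 1*max(2,1) = 1*2 = 2
f[4] = 2*max(2,1) = 2*2 = 4
f[5] = 2*max(3,2) = 2*3 = 6
One optimal split: 3 + 2; product 3*2 = 6.

6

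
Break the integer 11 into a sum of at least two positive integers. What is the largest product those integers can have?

54

Fill prod[k] for k=2..11: at each k try every first piece i and multiply by the better of (k−i) uncut or prod[k−i].
prod[2] = 1·max(1,0) = 1·1 = 1
prod[3] = 1·max(2,1) = 1·2 = 2
prod[4] = 2·max(2,1) = 2·2 = 4
prod[5] = 2·max(3,2) = 2·3 = 6
prod[6] = 3·max(3,2) = 3·3 = 9
prod[7] = 2·max(5,6) = 2·6 = 12
prod[8] = 2·max(6,9) = 2·9 = 18
prod[9] = 3·max(6,9) = 3·9 = 27
prod[10] = 2·max(8,18) = 2·18 = 36
prod[11] = 2·max(9,27) = 2·27 = 54
One optimal split: 3 + 3 + 3 + 2; product 3·3·3·2 = 54.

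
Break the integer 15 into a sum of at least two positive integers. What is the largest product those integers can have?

Define prod[k] = max over 1≤i<k of i · max(k−i, prod[k−i]); the inner max lets the remainder stay uncut if that's better.
prod[2] = 1*max(1,0) = 1*1 = 1
prod[3] = 1*max(2,1) = 1*2 = 2
prod[4] = 2*max(2,1) = 2*2 = 4
prod[5] = 2*max(3,2) = 2*3 = 6
prod[6] = 3*max(3,2) = 3*3 = 9
prod[7] = 2*max(5,6) = 2*6 = 12
prod[8] = 2*max(6,9) = 2*9 = 18
prod[9] = 3*max(6,9) = 3*9 = 27
prod[10] = 2*max(8,18) = 2*18 = 36
prod[11] = 2*max(9,27) = 2*27 = 54
prod[12] = 3*max(9,27) = 3*27 = 81
prod[13] = 2*max(11,54) = 2*54 = 108
prod[14] = 2*max(12,81) = 2*81 = 162
prod[15] = 3*max(12,81) = 3*81 = 243
One optimal split: 3 + 3 + 3 + 3 + 3; product 3*3*3*3*3 = 243.

243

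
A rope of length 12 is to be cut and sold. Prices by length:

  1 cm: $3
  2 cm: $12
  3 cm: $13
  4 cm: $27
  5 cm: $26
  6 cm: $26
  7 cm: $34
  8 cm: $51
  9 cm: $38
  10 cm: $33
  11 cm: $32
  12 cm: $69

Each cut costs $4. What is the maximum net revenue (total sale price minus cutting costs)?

Consider every possible first cut. r[k] is the best of p[i]+r[k−i] over all sellable i≤k, charging 4 whenever i<k.
r[1] = 3
r[2] = max(3+3-4, 12+0) = 12
r[3] = max(3+12-4, 12+3-4, 13+0) = 13
r[4] = max(3+13-4, 12+12-4, 13+3-4, 27+0) = 27
r[5] = max(3+27-4, 12+13-4, 13+12-4, 27+3-4, 26+0) = 26
r[6] = max(3+26-4, 12+27-4, 13+13-4, 27+12-4, 26+3-4, 26+0) = 35
r[7] = max(3+35-4, 12+26-4, 13+27-4, …, 26+3-4, 34+0) = 36
r[8] = max(3+36-4, 12+35-4, 13+26-4, …, 34+3-4, 51+0) = 51
r[9] = max(3+51-4, 12+36-4, 13+35-4, …, 51+3-4, 38+0) = 50
r[10] = max(3+50-4, 12+51-4, 13+36-4, …, 38+3-4, 33+0) = 59
r[11] = max(3+59-4, 12+50-4, 13+51-4, …, 33+3-4, 32+0) = 60
r[12] = max(3+60-4, 12+59-4, 13+50-4, …, 32+3-4, 69+0) = 74
One optimal plan: pieces 8 + 4 (1 cut) → $78 − $4 = $74.

74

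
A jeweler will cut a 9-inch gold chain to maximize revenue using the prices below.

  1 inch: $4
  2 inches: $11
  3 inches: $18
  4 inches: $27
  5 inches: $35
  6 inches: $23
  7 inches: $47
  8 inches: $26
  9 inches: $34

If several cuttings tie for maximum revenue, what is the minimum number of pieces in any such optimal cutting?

2

Let r[k] be the best obtainable value from length k. For each k, try every first piece i and keep the best of price[i] + r[k−i].
r[1] = 4
r[2] = 11
r[3] = 18
r[4] = 27
r[5] = 35
r[6] = 39  (first piece 1, then r[5]=35)
r[7] = 47
r[8] = 54  (first piece 4, then r[4]=27)
r[9] = 62  (first piece 4, then r[5]=35)
Maximum revenue is $62.
Now minimize piece count subject to staying optimal: for each k, pieces[k] = 1 + min over i with p[i]+r[k−i]=r[k] of pieces[k−i].
pieces[6] = 2
pieces[7] = 1
pieces[8] = 2
pieces[9] = 2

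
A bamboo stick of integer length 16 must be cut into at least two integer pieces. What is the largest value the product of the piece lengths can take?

Define P[k] = max over 1≤i<k of i · max(k−i, P[k−i]); the inner max lets the remainder stay uncut if that's better.
P[2] = 1×max(1,0) = 1×1 = 1
P[3] = 1×max(2,1) = 1×2 = 2
P[4] = 2×max(2,1) = 2×2 = 4
P[5] = 2×max(3,2) = 2×3 = 6
P[6] = 3×max(3,2) = 3×3 = 9
P[7] = 2×max(5,6) = 2×6 = 12
P[8] = 2×max(6,9) = 2×9 = 18
P[9] = 3×max(6,9) = 3×9 = 27
P[10] = 2×max(8,18) = 2×18 = 36
P[11] = 2×max(9,27) = 2×27 = 54
P[12] = 3×max(9,27) = 3×27 = 81
P[13] = 2×max(11,54) = 2×54 = 108
P[14] = 2×max(12,81) = 2×81 = 162
P[15] = 3×max(12,81) = 3×81 = 243
P[16] = 2×max(14,162) = 2×162 = 324
One optimal split: 3 + 3 + 3 + 3 + 2 + 2; product 3×3×3×3×2×2 = 324.

324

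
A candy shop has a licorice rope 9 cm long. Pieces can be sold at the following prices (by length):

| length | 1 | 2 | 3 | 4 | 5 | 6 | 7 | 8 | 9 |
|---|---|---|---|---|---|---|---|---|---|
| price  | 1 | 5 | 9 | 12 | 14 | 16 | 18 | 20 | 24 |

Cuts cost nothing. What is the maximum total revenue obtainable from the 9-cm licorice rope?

27

Let v[k] be the best obtainable value from length k. For each k, try every first piece i and keep the best of price[i] + v[k−i].
v[1] = 1
v[2] = max(1+1, 5+0) = 5
v[3] = max(1+5, 5+1, 9+0) = 9
v[4] = max(1+9, 5+5, 9+1, 12+0) = 12
v[5] = max(1+12, 5+9, 9+5, 12+1, 14+0) = 14
v[6] = max(1+14, 5+12, 9+9, 12+5, 14+1, 16+0) = 18
v[7] = max(1+18, 5+14, 9+12, …, 16+1, 18+0) = 21
v[8] = max(1+21, 5+18, 9+14, …, 18+1, 20+0) = 24
v[9] = max(1+24, 5+21, 9+18, …, 20+1, 24+0) = 27
One optimal cutting: 3 + 3 + 3 → ¢9 + ¢9 + ¢9 = ¢27.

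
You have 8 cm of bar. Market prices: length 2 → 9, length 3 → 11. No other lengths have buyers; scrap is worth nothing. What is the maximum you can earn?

36

Consider every possible first cut. best[k] is the best of p[i]+best[k−i] over all sellable i≤k.
best[1] = 0
best[2] = 9
best[3] = 11
best[4] = 18  (first piece 2, then best[2]=9)
best[5] = 20  (first piece 2, then best[3]=11)
best[6] = 27  (first piece 2, then best[4]=18)
best[7] = 29  (first piece 2, then best[5]=20)
best[8] = 36  (first piece 2, then best[6]=27)
One optimal cutting: 2 + 2 + 2 + 2 → 36.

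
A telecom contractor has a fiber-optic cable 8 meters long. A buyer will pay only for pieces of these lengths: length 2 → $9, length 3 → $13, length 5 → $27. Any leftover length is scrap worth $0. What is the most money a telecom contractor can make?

40

Consider every possible first cut. f[k] is the best of p[i]+f[k−i] over all sellable i≤k.
f[1] = 0
f[2] = 9
f[3] = max(9+0, 13+0) = 13
f[4] = max(9+9, 13+0) = 18
f[5] = max(9+13, 13+9, 27+0) = 27
f[6] = max(9+18, 13+13, 27+0) = 27
f[7] = max(9+27, 13+18, 27+9) = 36
f[8] = max(9+27, 13+27, 27+13) = 40
One optimal cutting: 5 + 3 → $40.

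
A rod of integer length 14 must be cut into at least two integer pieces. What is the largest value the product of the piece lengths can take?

162

Fill P[k] for k=2..14: at each k try every first piece i and multiply by the better of (k−i) uncut or P[k−i].
P[2] = 1·max(1,0) = 1·1 = 1
P[3] = max(1·2, 2·1) = 2
P[4] = max(1·3, 2·2, 3·1) = 4
P[5] = max(1·4, 2·3, 3·2, 4·1) = 6
P[6] = max(1·6, 2·4, 3·3, 4·2, 5·1) = 9
P[7] = max(1·9, 2·6, 3·4, 4·3, 5·2, 6·1) = 12
P[8] = max(1·12, 2·9, 3·6, …, 6·2, 7·1) = 18
P[9] = max(1·18, 2·12, 3·9, …, 7·2, 8·1) = 27
P[10] = max(1·27, 2·18, 3·12, …, 8·2, 9·1) = 36
P[11] = max(1·36, 2·27, 3·18, …, 9·2, 10·1) = 54
P[12] = max(1·54, 2·36, 3·27, …, 10·2, 11·1) = 81
P[13] = max(1·81, 2·54, 3·36, …, 11·2, 12·1) = 108
P[14] = max(1·108, 2·81, 3·54, …, 12·2, 13·1) = 162
One optimal split: 3 + 3 + 3 + 3 + 2; product 3·3·3·3·2 = 162.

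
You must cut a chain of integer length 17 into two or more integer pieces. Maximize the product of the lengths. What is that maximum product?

486

Define f[k] = max over 1≤i<k of i · max(k−i, f[k−i]); the inner max lets the remainder stay uncut if that's better.
Small cases: f[2]=1, f[3]=2, f[4]=4, f[5]=6, f[6]=9, f[7]=12, f[8]=18, f[9]=27, f[10]=36, f[11]=54, f[12]=81.
f[13] = 2·max(11,54) = 2·54 = 108
f[14] = 2·max(12,81) = 2·81 = 162
f[15] = 3·max(12,81) = 3·81 = 243
f[16] = 2·max(14,162) = 2·162 = 324
f[17] = 2·max(15,243) = 2·243 = 486
One optimal split: 3 + 3 + 3 + 3 + 3 + 2; product 3·3·3·3·3·2 = 486.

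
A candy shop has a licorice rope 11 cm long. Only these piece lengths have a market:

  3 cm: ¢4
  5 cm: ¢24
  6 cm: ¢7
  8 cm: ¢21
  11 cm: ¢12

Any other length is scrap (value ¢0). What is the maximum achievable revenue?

48

Build f[k] bottom-up: f[k] = max over allowed piece i of (p[i] + f[k−i]).
f[1] = 0
f[2] = 0
f[3] = 4
f[4] = 4
f[5] = 24
f[6] = 24
f[7] = 24
f[8] = 28  (first piece 3, then f[5]=24)
f[9] = 28
f[10] = 48  (first piece 5, then f[5]=24)
f[11] = 48
One optimal cutting: pieces 5 + 5 with 1 cm of scrap → ¢48.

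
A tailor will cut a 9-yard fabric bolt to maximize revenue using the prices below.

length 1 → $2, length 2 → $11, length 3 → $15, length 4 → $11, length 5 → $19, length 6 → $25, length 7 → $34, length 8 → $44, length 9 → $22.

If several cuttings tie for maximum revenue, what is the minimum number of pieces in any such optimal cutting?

Consider every possible first cut. r[k] is the best of p[i]+r[k−i] over all sellable i≤k.
r[1] = 2
r[2] = max(2+2, 11+0) = 11
r[3] = max(2+11, 11+2, 15+0) = 15
r[4] = max(2+15, 11+11, 15+2, 11+0) = 22
r[5] = max(2+22, 11+15, 15+11, 11+2, 19+0) = 26
r[6] = max(2+26, 11+22, 15+15, 11+11, 19+2, 25+0) = 33
r[7] = max(2+33, 11+26, 15+22, …, 25+2, 34+0) = 37
r[8] = max(2+37, 11+33, 15+26, …, 34+2, 44+0) = 44
r[9] = max(2+44, 11+37, 15+33, …, 44+2, 22+0) = 48
Maximum revenue is $48.
Now minimize piece count subject to staying optimal: for each k, pieces[k] = 1 + min over i with p[i]+r[k−i]=r[k] of pieces[k−i].
pieces[6] = 3
pieces[7] = 3
pieces[8] = 1
pieces[9] = 4

4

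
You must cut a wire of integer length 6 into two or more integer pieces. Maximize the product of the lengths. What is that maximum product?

Define m[k] = max over 1≤i<k of i · max(k−i, m[k−i]); the inner max lets the remainder stay uncut if that's better.
m[2] = 1·max(1,0) = 1·1 = 1
m[3] = 1·max(2,1) = 1·2 = 2
m[4] = 2·max(2,1) = 2·2 = 4
m[5] = 2·max(3,2) = 2·3 = 6
m[6] = 3·max(3,2) = 3·3 = 9
One optimal split: 3 + 3; product 3·3 = 9.

9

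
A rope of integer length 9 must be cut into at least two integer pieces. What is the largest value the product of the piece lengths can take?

27

Let f[k] be the best product for length k (with at least one cut). For each first piece i, the rest contributes max(k−i, f[k−i]).
f[2] = 1×max(1,0) = 1×1 = 1
f[3] = 1×max(2,1) = 1×2 = 2
f[4] = 2×max(2,1) = 2×2 = 4
f[5] = 2×max(3,2) = 2×3 = 6
f[6] = 3×max(3,2) = 3×3 = 9
f[7] = 2×max(5,6) = 2×6 = 12
f[8] = 2×max(6,9) = 2×9 = 18
f[9] = 3×max(6,9) = 3×9 = 27
One optimal split: 3 + 3 + 3; product 3×3×3 = 27.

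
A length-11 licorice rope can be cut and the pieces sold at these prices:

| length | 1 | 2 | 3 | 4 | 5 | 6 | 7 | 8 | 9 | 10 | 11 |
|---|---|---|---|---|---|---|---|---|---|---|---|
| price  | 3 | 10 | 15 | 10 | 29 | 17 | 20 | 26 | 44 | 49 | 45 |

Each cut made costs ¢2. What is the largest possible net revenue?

57

Consider every possible first cut. r[k] is the best of p[i]+r[k−i] over all sellable i≤k, charging 2 whenever i<k.
r[1] = 3
r[2] = 10
r[3] = 15
r[4] = 18  (first piece 2, then r[2]=10)
r[5] = 29
r[6] = 30  (first piece 1, then r[5]=29)
r[7] = 37  (first piece 2, then r[5]=29)
r[8] = 42  (first piece 3, then r[5]=29)
r[9] = 45  (first piece 2, then r[7]=37)
r[10] = 56  (first piece 5, then r[5]=29)
r[11] = 57  (first piece 1, then r[10]=56)
One optimal plan: pieces 5 + 5 + 1 (2 cuts) → ¢61 − ¢4 = ¢57.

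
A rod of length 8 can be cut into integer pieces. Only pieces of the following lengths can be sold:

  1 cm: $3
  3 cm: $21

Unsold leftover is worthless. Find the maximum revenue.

Let f[k] be the best obtainable value from length k. For each k, try every first piece i and keep the best of price[i] + f[k−i].
f[1] = 3
f[2] = 6  (first piece 1, then f[1]=3)
f[3] = max(3+6, 21+0) = 21
f[4] = max(3+21, 21+3) = 24
f[5] = max(3+24, 21+6) = 27
f[6] = max(3+27, 21+21) = 42
f[7] = max(3+42, 21+24) = 45
f[8] = max(3+45, 21+27) = 48
One optimal cutting: 3 + 3 + 1 + 1 → $48.

48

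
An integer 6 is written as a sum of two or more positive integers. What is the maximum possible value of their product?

Fill m[k] for k=2..6: at each k try every first piece i and multiply by the better of (k−i) uncut or m[k−i].
m[2] = 1×max(1,0) = 1×1 = 1
m[3] = 1×max(2,1) = 1×2 = 2
m[4] = 2×max(2,1) = 2×2 = 4
m[5] = 2×max(3,2) = 2×3 = 6
m[6] = 3×max(3,2) = 3×3 = 9
One optimal split: 3 + 3; product 3×3 = 9.

9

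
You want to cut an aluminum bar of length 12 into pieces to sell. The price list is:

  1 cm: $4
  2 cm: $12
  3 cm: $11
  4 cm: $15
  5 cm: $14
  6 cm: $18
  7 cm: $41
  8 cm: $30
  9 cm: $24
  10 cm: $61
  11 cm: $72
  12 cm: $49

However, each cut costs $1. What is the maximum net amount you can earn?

75

Build r[k] bottom-up: r[k] = max over allowed piece i of (p[i] + r[k−i]) − 1 per cut.
r[1] = 4
r[2] = 12
r[3] = 15  (first piece 1, then r[2]=12)
r[4] = 23  (first piece 2, then r[2]=12)
r[5] = 26  (first piece 1, then r[4]=23)
r[6] = 34  (first piece 2, then r[4]=23)
r[7] = 41
r[8] = 45  (first piece 2, then r[6]=34)
r[9] = 52  (first piece 2, then r[7]=41)
r[10] = 61
r[11] = 72
r[12] = 75  (first piece 1, then r[11]=72)
One optimal plan: pieces 11 + 1 (1 cut) → $76 − $1 = $75.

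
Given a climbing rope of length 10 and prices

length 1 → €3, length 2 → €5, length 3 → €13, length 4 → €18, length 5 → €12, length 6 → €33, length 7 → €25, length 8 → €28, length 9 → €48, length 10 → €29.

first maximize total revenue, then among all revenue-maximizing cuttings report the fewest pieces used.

2

Build r[k] bottom-up: r[k] = max over allowed piece i of (p[i] + r[k−i]).
r[1] = 3
r[2] = max(3+3, 5+0) = 6
r[3] = max(3+6, 5+3, 13+0) = 13
r[4] = max(3+13, 5+6, 13+3, 18+0) = 18
r[5] = max(3+18, 5+13, 13+6, 18+3, 12+0) = 21
r[6] = max(3+21, 5+18, 13+13, 18+6, 12+3, 33+0) = 33
r[7] = max(3+33, 5+21, 13+18, …, 33+3, 25+0) = 36
r[8] = max(3+36, 5+33, 13+21, …, 25+3, 28+0) = 39
r[9] = max(3+39, 5+36, 13+33, …, 28+3, 48+0) = 48
r[10] = max(3+48, 5+39, 13+36, …, 48+3, 29+0) = 51
Maximum revenue is €51.
Now minimize piece count subject to staying optimal: for each k, pieces[k] = 1 + min over i with p[i]+r[k−i]=r[k] of pieces[k−i].
pieces[7] = 2
pieces[8] = 3
pieces[9] = 1
pieces[10] = 2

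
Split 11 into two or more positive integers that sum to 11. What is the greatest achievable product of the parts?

54

Define m[k] = max over 1≤i<k of i · max(k−i, m[k−i]); the inner max lets the remainder stay uncut if that's better.
m[2] = 1*max(1,0) = 1*1 = 1
m[3] = 1*max(2,1) = 1*2 = 2
m[4] = 2*max(2,1) = 2*2 = 4
m[5] = 2*max(3,2) = 2*3 = 6
m[6] = 3*max(3,2) = 3*3 = 9
m[7] = 2*max(5,6) = 2*6 = 12
m[8] = 2*max(6,9) = 2*9 = 18
m[9] = 3*max(6,9) = 3*9 = 27
m[10] = 2*max(8,18) = 2*18 = 36
m[11] = 2*max(9,27) = 2*27 = 54
One optimal split: 3 + 3 + 3 + 2; product 3*3*3*2 = 54.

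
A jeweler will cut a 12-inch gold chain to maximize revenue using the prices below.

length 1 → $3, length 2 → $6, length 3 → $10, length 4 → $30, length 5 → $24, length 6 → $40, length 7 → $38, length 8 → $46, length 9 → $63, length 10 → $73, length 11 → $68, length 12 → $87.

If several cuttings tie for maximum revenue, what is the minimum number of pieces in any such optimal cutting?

Let r[k] be the best obtainable value from length k. For each k, try every first piece i and keep the best of price[i] + r[k−i].
r[1] = 3
r[2] = max(3+3, 6+0) = 6
r[3] = max(3+6, 6+3, 10+0) = 10
r[4] = max(3+10, 6+6, 10+3, 30+0) = 30
r[5] = max(3+30, 6+10, 10+6, 30+3, 24+0) = 33
r[6] = max(3+33, 6+30, 10+10, 30+6, 24+3, 40+0) = 40
r[7] = max(3+40, 6+33, 10+30, …, 40+3, 38+0) = 43
r[8] = max(3+43, 6+40, 10+33, …, 38+3, 46+0) = 60
r[9] = max(3+60, 6+43, 10+40, …, 46+3, 63+0) = 63
r[10] = max(3+63, 6+60, 10+43, …, 63+3, 73+0) = 73
r[11] = max(3+73, 6+63, 10+60, …, 73+3, 68+0) = 76
r[12] = max(3+76, 6+73, 10+63, …, 68+3, 87+0) = 90
Maximum revenue is $90.
Now minimize piece count subject to staying optimal: for each k, pieces[k] = 1 + min over i with p[i]+r[k−i]=r[k] of pieces[k−i].
pieces[9] = 1
pieces[10] = 1
pieces[11] = 2
pieces[12] = 3

3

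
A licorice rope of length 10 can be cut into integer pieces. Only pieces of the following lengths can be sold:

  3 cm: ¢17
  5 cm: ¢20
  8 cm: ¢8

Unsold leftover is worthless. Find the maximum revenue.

Let best[k] be the best obtainable value from length k. For each k, try every first piece i and keep the best of price[i] + best[k−i].
best[1] = 0
best[2] = 0
best[3] = 17
best[4] = 17
best[5] = 20
best[6] = 34  (first piece 3, then best[3]=17)
best[7] = 34
best[8] = 37  (first piece 3, then best[5]=20)
best[9] = 51  (first piece 3, then best[6]=34)
best[10] = 51
One optimal cutting: pieces 3 + 3 + 3 with 1 cm of scrap → ¢51.

51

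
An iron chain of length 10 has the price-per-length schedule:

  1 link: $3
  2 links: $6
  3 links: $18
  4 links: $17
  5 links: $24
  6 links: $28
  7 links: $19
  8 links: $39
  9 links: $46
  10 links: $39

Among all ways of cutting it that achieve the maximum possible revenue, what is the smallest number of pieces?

4

Let r[k] be the best obtainable value from length k. For each k, try every first piece i and keep the best of price[i] + r[k−i].
r[1] = 3
r[2] = max(3+3, 6+0) = 6
r[3] = max(3+6, 6+3, 18+0) = 18
r[4] = max(3+18, 6+6, 18+3, 17+0) = 21
r[5] = max(3+21, 6+18, 18+6, 17+3, 24+0) = 24
r[6] = max(3+24, 6+21, 18+18, 17+6, 24+3, 28+0) = 36
r[7] = max(3+36, 6+24, 18+21, …, 28+3, 19+0) = 39
r[8] = max(3+39, 6+36, 18+24, …, 19+3, 39+0) = 42
r[9] = max(3+42, 6+39, 18+36, …, 39+3, 46+0) = 54
r[10] = max(3+54, 6+42, 18+39, …, 46+3, 39+0) = 57
Maximum revenue is $57.
Now minimize piece count subject to staying optimal: for each k, pieces[k] = 1 + min over i with p[i]+r[k−i]=r[k] of pieces[k−i].
pieces[7] = 3
pieces[8] = 2
pieces[9] = 3
pieces[10] = 4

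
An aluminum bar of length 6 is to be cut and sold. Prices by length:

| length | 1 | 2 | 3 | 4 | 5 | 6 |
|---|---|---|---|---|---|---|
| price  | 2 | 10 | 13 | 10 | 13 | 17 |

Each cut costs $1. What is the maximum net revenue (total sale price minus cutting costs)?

28

Let r[k] be the best obtainable value from length k. For each k, try every first piece i and keep the best of price[i] + r[k−i] minus the 1 cut fee when i<k.
r[1] = 2
r[2] = max(2+2-1, 10+0) = 10
r[3] = max(2+10-1, 10+2-1, 13+0) = 13
r[4] = max(2+13-1, 10+10-1, 13+2-1, 10+0) = 19
r[5] = max(2+19-1, 10+13-1, 13+10-1, 10+2-1, 13+0) = 22
r[6] = max(2+22-1, 10+19-1, 13+13-1, 10+10-1, 13+2-1, 17+0) = 28
One optimal plan: pieces 2 + 2 + 2 (2 cuts) → $30 − $2 = $28.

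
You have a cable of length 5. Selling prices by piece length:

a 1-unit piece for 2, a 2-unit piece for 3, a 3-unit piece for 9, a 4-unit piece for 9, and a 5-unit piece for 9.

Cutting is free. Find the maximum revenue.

Build v[k] bottom-up: v[k] = max over allowed piece i of (p[i] + v[k−i]).
v[1] = 2
v[2] = max(2+2, 3+0) = 4
v[3] = max(2+4, 3+2, 9+0) = 9
v[4] = max(2+9, 3+4, 9+2, 9+0) = 11
v[5] = max(2+11, 3+9, 9+4, 9+2, 9+0) = 13
One optimal cutting: 3 + 1 + 1 → 9 + 2 + 2 = 13.

13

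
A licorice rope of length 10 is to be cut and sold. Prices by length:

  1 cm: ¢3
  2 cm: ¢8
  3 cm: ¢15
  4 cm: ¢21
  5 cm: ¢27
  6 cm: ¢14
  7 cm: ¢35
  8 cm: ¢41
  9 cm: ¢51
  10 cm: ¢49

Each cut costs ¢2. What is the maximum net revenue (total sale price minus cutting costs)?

Let v[k] be the best obtainable value from length k. For each k, try every first piece i and keep the best of price[i] + v[k−i] minus the 2 cut fee when i<k.
v[1] = 3
v[2] = max(3+3-2, 8+0) = 8
v[3] = max(3+8-2, 8+3-2, 15+0) = 15
v[4] = max(3+15-2, 8+8-2, 15+3-2, 21+0) = 21
v[5] = max(3+21-2, 8+15-2, 15+8-2, 21+3-2, 27+0) = 27
v[6] = max(3+27-2, 8+21-2, 15+15-2, 21+8-2, 27+3-2, 14+0) = 28
v[7] = max(3+28-2, 8+27-2, 15+21-2, …, 14+3-2, 35+0) = 35
v[8] = max(3+35-2, 8+28-2, 15+27-2, …, 35+3-2, 41+0) = 41
v[9] = max(3+41-2, 8+35-2, 15+28-2, …, 41+3-2, 51+0) = 51
v[10] = max(3+51-2, 8+41-2, 15+35-2, …, 51+3-2, 49+0) = 52
One optimal plan: pieces 9 + 1 (1 cut) → ¢54 − ¢2 = ¢52.

52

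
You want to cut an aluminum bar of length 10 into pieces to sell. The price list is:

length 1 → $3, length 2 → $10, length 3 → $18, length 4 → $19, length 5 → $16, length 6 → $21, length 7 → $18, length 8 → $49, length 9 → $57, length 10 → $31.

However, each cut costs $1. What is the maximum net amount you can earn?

59

Consider every possible first cut. r[k] is the best of p[i]+r[k−i] over all sellable i≤k, charging 1 whenever i<k.
r[1] = 3
r[2] = 10
r[3] = 18
r[4] = 20  (first piece 1, then r[3]=18)
r[5] = 27  (first piece 2, then r[3]=18)
r[6] = 35  (first piece 3, then r[3]=18)
r[7] = 37  (first piece 1, then r[6]=35)
r[8] = 49
r[9] = 57
r[10] = 59  (first piece 1, then r[9]=57)
One optimal plan: pieces 9 + 1 (1 cut) → $60 − $1 = $59.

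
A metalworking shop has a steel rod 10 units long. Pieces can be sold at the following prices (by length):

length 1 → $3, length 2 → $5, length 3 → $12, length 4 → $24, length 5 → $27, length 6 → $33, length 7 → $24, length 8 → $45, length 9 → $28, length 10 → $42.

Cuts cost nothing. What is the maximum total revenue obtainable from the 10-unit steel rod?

Let best[k] be the best obtainable value from length k. For each k, try every first piece i and keep the best of price[i] + best[k−i].
best[1] = 3
best[2] = 6  (first piece 1, then best[1]=3)
best[3] = 12
best[4] = 24
best[5] = 27  (first piece 1, then best[4]=24)
best[6] = 33
best[7] = 36  (first piece 1, then best[6]=33)
best[8] = 48  (first piece 4, then best[4]=24)
best[9] = 51  (first piece 1, then best[8]=48)
best[10] = 57  (first piece 4, then best[6]=33)
One optimal cutting: 6 + 4 → $33 + $24 = $57.

57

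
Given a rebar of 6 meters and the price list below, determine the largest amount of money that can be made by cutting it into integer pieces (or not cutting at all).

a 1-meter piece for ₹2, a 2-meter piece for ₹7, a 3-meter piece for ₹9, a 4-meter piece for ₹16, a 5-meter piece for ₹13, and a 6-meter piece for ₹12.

23

Build R[k] bottom-up: R[k] = max over allowed piece i of (p[i] + R[k−i]).
R[1] = 2
R[2] = 7
R[3] = 9  (first piece 1, then R[2]=7)
R[4] = 16
R[5] = 18  (first piece 1, then R[4]=16)
R[6] = 23  (first piece 2, then R[4]=16)
One optimal cutting: 4 + 2 → ₹16 + ₹7 = ₹23.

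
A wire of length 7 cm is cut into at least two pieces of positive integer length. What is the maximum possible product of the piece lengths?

12

Define g[k] = max over 1≤i<k of i · max(k−i, g[k−i]); the inner max lets the remainder stay uncut if that's better.
Small cases: g[2]=1.
g[3] = 1×max(2,1) = 1×2 = 2
g[4] = 2×max(2,1) = 2×2 = 4
g[5] = 2×max(3,2) = 2×3 = 6
g[6] = 3×max(3,2) = 3×3 = 9
g[7] = 2×max(5,6) = 2×6 = 12
One optimal split: 3 + 2 + 2; product 3×2×2 = 12.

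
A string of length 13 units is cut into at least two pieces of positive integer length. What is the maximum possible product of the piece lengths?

Define m[k] = max over 1≤i<k of i · max(k−i, m[k−i]); the inner max lets the remainder stay uncut if that's better.
Small cases: m[2]=1, m[3]=2, m[4]=4, m[5]=6.
m[6] = max(1*6, 2*4, 3*3, 4*2, 5*1) = 9
m[7] = max(1*9, 2*6, 3*4, 4*3, 5*2, 6*1) = 12
m[8] = max(1*12, 2*9, 3*6, …, 6*2, 7*1) = 18
m[9] = max(1*18, 2*12, 3*9, …, 7*2, 8*1) = 27
m[10] = max(1*27, 2*18, 3*12, …, 8*2, 9*1) = 36
m[11] = max(1*36, 2*27, 3*18, …, 9*2, 10*1) = 54
m[12] = max(1*54, 2*36, 3*27, …, 10*2, 11*1) = 81
m[13] = max(1*81, 2*54, 3*36, …, 11*2, 12*1) = 108
One optimal split: 3 + 3 + 3 + 2 + 2; product 3*3*3*2*2 = 108.

108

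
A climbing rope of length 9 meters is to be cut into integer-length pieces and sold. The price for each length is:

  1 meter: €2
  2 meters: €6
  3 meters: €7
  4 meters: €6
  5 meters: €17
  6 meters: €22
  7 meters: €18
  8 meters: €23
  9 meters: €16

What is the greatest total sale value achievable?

Let r[k] be the best obtainable value from length k. For each k, try every first piece i and keep the best of price[i] + r[k−i].
r[1] = 2
r[2] = 6
r[3] = 8  (first piece 1, then r[2]=6)
r[4] = 12  (first piece 2, then r[2]=6)
r[5] = 17
r[6] = 22
r[7] = 24  (first piece 1, then r[6]=22)
r[8] = 28  (first piece 2, then r[6]=22)
r[9] = 30  (first piece 1, then r[8]=28)
One optimal cutting: 6 + 2 + 1 → €22 + €6 + €2 = €30.

30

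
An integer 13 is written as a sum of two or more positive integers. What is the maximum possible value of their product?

Let m[k] be the best product for length k (with at least one cut). For each first piece i, the rest contributes max(k−i, m[k−i]).
m[2] = 1·max(1,0) = 1·1 = 1
m[3] = max(1·2, 2·1) = 2
m[4] = max(1·3, 2·2, 3·1) = 4
m[5] = max(1·4, 2·3, 3·2, 4·1) = 6
m[6] = max(1·6, 2·4, 3·3, 4·2, 5·1) = 9
m[7] = max(1·9, 2·6, 3·4, 4·3, 5·2, 6·1) = 12
m[8] = max(1·12, 2·9, 3·6, …, 6·2, 7·1) = 18
m[9] = max(1·18, 2·12, 3·9, …, 7·2, 8·1) = 27
m[10] = max(1·27, 2·18, 3·12, …, 8·2, 9·1) = 36
m[11] = max(1·36, 2·27, 3·18, …, 9·2, 10·1) = 54
m[12] = max(1·54, 2·36, 3·27, …, 10·2, 11·1) = 81
m[13] = max(1·81, 2·54, 3·36, …, 11·2, 12·1) = 108
One optimal split: 3 + 3 + 3 + 2 + 2; product 3·3·3·2·2 = 108.

108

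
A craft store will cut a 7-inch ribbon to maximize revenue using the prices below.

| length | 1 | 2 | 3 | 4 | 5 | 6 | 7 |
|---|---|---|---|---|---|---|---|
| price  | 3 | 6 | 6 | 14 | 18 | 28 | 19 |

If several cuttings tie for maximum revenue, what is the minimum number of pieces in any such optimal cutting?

2

Let r[k] be the best obtainable value from length k. For each k, try every first piece i and keep the best of price[i] + r[k−i].
r[1] = 3
r[2] = max(3+3, 6+0) = 6
r[3] = max(3+6, 6+3, 6+0) = 9
r[4] = max(3+9, 6+6, 6+3, 14+0) = 14
r[5] = max(3+14, 6+9, 6+6, 14+3, 18+0) = 18
r[6] = max(3+18, 6+14, 6+9, 14+6, 18+3, 28+0) = 28
r[7] = max(3+28, 6+18, 6+14, …, 28+3, 19+0) = 31
Maximum revenue is ¢31.
Now minimize piece count subject to staying optimal: for each k, pieces[k] = 1 + min over i with p[i]+r[k−i]=r[k] of pieces[k−i].
pieces[4] = 1
pieces[5] = 1
pieces[6] = 1
pieces[7] = 2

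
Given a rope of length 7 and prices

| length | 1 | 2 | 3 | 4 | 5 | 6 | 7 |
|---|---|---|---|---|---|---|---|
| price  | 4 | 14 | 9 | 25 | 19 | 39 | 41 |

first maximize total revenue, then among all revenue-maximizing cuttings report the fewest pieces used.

4

Build r[k] bottom-up: r[k] = max over allowed piece i of (p[i] + r[k−i]).
r[1] = 4
r[2] = max(4+4, 14+0) = 14
r[3] = max(4+14, 14+4, 9+0) = 18
r[4] = max(4+18, 14+14, 9+4, 25+0) = 28
r[5] = max(4+28, 14+18, 9+14, 25+4, 19+0) = 32
r[6] = max(4+32, 14+28, 9+18, 25+14, 19+4, 39+0) = 42
r[7] = max(4+42, 14+32, 9+28, …, 39+4, 41+0) = 46
Maximum revenue is €46.
Now minimize piece count subject to staying optimal: for each k, pieces[k] = 1 + min over i with p[i]+r[k−i]=r[k] of pieces[k−i].
pieces[4] = 2
pieces[5] = 3
pieces[6] = 3
pieces[7] = 4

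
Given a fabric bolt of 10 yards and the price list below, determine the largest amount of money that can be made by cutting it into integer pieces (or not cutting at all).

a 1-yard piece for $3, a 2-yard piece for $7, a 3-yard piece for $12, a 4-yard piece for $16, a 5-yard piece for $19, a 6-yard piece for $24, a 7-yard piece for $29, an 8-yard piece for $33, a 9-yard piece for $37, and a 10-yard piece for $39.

41

Consider every possible first cut. v[k] is the best of p[i]+v[k−i] over all sellable i≤k.
v[1] = 3
v[2] = max(3+3, 7+0) = 7
v[3] = max(3+7, 7+3, 12+0) = 12
v[4] = max(3+12, 7+7, 12+3, 16+0) = 16
v[5] = max(3+16, 7+12, 12+7, 16+3, 19+0) = 19
v[6] = max(3+19, 7+16, 12+12, 16+7, 19+3, 24+0) = 24
v[7] = max(3+24, 7+19, 12+16, …, 24+3, 29+0) = 29
v[8] = max(3+29, 7+24, 12+19, …, 29+3, 33+0) = 33
v[9] = max(3+33, 7+29, 12+24, …, 33+3, 37+0) = 37
v[10] = max(3+37, 7+33, 12+29, …, 37+3, 39+0) = 41
One optimal cutting: 7 + 3 → $29 + $12 = $41.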